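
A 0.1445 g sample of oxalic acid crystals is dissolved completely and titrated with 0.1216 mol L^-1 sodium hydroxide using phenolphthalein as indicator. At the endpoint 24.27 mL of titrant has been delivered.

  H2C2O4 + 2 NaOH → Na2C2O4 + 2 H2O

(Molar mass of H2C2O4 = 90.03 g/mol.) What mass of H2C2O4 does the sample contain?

0.1328 g

n(NaOH) = 0.02427 L × 0.1216 mol/L = 2.951 × 10^-3 mol
From the 1:2 ratio, n(H2C2O4) = 1/2 × 2.951 × 10^-3 = 1.476 × 10^-3 mol
mass of H2C2O4 = 1.476 × 10^-3 × 90.03 g/mol = 0.1328 g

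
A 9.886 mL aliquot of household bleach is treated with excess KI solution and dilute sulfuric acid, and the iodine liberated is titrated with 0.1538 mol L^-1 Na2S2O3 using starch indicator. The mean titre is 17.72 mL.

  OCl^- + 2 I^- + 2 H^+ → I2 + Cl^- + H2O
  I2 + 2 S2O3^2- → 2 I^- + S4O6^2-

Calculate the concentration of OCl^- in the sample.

0.1378 mol/L

n(S2O3^2-) = 0.01772 × 0.1538 = 2.725 × 10^-3 mol
n(I2) = n(S2O3^2-)/2 = 1.363 × 10^-3 mol
n(OCl^-) in the aliquot = 1.363 × 10^-3 mol (1:1 ratio)
[OCl^-] = 1.363 × 10^-3 / 0.009886 = 0.1378 mol/L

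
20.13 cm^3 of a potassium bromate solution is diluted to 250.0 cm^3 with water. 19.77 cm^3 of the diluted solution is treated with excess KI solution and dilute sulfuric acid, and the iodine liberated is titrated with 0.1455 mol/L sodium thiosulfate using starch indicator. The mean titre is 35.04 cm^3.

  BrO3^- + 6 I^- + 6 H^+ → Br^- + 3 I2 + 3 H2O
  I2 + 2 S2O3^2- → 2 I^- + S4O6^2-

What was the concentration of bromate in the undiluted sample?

n(S2O3^2-) = 0.03504 × 0.1455 = 5.098 × 10^-3 mol
n(I2) = n(S2O3^2-)/2 = 2.549 × 10^-3 mol
From the 1:3 ratio, n(BrO3^-) in the aliquot = 1/3 × 2.549 × 10^-3 = 8.497 × 10^-4 mol
[BrO3^-]_dilute = 8.497 × 10^-4 / 0.01977 = 0.04298 mol/L
[BrO3^-]_original = 0.04298 × 250.0/20.13 = 0.5338 mol/L

0.5338 mol/L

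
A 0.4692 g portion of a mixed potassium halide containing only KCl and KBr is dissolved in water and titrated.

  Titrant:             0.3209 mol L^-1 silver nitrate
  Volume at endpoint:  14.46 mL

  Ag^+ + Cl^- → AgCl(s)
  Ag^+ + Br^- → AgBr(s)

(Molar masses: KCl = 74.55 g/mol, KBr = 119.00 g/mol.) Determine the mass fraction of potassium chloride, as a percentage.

29.66 %

n(AgNO3) = 0.01446 × 0.3209 = 4.640 × 10^-3 mol
Let x = n(KCl), y = n(KBr).
Titrant: 1x + 1y = 4.640 × 10^-3;  mass: 74.55x + 119.00y = 0.4692
Solving, x = 1.867 × 10^-3 mol, y = 2.773 × 10^-3 mol
mass of KCl = 1.867 × 10^-3 × 74.55 = 0.1392 g
% KCl = 0.1392 / 0.4692 × 100 = 29.66 %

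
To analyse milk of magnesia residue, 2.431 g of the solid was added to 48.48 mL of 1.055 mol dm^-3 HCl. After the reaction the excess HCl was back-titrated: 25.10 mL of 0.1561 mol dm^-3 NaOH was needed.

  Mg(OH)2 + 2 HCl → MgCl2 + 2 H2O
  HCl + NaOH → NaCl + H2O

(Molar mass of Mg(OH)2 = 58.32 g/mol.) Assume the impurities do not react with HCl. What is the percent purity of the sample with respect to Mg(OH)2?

56.65 %

n(HCl) added = 0.04848 × 1.055 = 0.05115 mol
n(NaOH) used in back-titration = 0.02510 × 0.1561 = 3.918 × 10^-3 mol
n(HCl) left over = 3.918 × 10^-3 mol (1:1 ratio)
n(HCl) consumed by analyte = 0.05115 − 3.918 × 10^-3 = 0.04723 mol
From the 1:2 ratio, n(Mg(OH)2) = 1/2 × 0.04723 = 0.02361 mol
mass of Mg(OH)2 = 0.02361 × 58.32 = 1.377 g
% Mg(OH)2 = 1.377 / 2.431 × 100 = 56.65 %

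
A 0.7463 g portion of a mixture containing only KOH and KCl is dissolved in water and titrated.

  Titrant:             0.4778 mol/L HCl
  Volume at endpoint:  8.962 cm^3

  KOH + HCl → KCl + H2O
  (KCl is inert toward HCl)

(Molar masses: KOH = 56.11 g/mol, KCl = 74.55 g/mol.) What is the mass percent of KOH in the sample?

n(HCl) = 0.008962 × 0.4778 = 4.282 × 10^-3 mol
Let x = n(KOH), y = n(KCl).
Titrant: 1x = 4.282 × 10^-3;  mass: 56.11x + 74.55y = 0.7463
Solving, x = 4.282 × 10^-3 mol, y = 6.788 × 10^-3 mol
mass of KOH = 4.282 × 10^-3 × 56.11 = 0.2403 g
% KOH = 0.2403 / 0.7463 × 100 = 32.19 %

32.19 %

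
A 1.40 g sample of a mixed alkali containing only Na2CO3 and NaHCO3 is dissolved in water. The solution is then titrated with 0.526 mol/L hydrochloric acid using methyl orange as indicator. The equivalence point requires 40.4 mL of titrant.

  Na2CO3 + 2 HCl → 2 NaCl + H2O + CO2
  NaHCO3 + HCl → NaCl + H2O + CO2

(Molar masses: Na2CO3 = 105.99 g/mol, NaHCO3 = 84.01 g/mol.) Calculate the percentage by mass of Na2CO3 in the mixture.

47.0 %

n(HCl) = 0.0404 × 0.526 = 0.0213 mol
Let x = n(Na2CO3), y = n(NaHCO3).
Titrant: 2x + 1y = 0.0213;  mass: 105.99x + 84.01y = 1.40
Solving, x = 6.21 × 10^-3 mol, y = 8.83 × 10^-3 mol
mass of Na2CO3 = 6.21 × 10^-3 × 105.99 = 0.658 g
% Na2CO3 = 0.658 / 1.40 × 100 = 47.0 %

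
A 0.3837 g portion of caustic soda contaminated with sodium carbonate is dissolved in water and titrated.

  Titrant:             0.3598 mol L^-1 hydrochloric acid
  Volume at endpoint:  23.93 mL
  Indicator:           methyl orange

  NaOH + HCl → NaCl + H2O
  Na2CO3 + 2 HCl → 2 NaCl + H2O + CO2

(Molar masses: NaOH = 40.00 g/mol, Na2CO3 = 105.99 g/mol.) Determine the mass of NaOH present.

n(HCl) = 0.02393 × 0.3598 = 8.610 × 10^-3 mol
Let x = n(NaOH), y = n(Na2CO3).
Titrant: 1x + 2y = 8.610 × 10^-3;  mass: 40.00x + 105.99y = 0.3837
Solving, x = 5.586 × 10^-3 mol, y = 1.512 × 10^-3 mol
mass of NaOH = 5.586 × 10^-3 × 40.00 = 0.2234 g

0.2234 g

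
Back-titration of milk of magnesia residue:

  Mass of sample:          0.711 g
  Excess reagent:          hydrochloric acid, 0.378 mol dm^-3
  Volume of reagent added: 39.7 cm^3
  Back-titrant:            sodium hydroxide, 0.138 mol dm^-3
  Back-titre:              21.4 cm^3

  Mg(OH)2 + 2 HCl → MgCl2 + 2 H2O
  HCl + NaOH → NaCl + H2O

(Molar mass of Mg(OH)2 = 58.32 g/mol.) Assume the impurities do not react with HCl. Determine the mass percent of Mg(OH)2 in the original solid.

49.4 %

n(HCl) added = 0.0397 × 0.378 = 0.0150 mol
n(NaOH) used in back-titration = 0.0214 × 0.138 = 2.95 × 10^-3 mol
n(HCl) left over = 2.95 × 10^-3 mol (1:1 ratio)
n(HCl) consumed by analyte = 0.0150 − 2.95 × 10^-3 = 0.0121 mol
From the 1:2 ratio, n(Mg(OH)2) = 1/2 × 0.0121 = 6.03 × 10^-3 mol
mass of Mg(OH)2 = 6.03 × 10^-3 × 58.32 = 0.351 g
% Mg(OH)2 = 0.351 / 0.711 × 100 = 49.4 %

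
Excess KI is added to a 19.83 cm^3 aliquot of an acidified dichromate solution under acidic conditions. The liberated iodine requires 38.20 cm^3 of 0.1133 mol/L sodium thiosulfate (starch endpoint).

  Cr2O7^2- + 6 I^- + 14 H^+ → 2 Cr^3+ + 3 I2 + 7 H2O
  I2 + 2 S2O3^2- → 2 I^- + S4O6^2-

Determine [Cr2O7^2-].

0.03638 mol/L

n(S2O3^2-) = 0.03820 × 0.1133 = 4.328 × 10^-3 mol
n(I2) = n(S2O3^2-)/2 = 2.164 × 10^-3 mol
From the 1:3 ratio, n(Cr2O7^2-) in the aliquot = 1/3 × 2.164 × 10^-3 = 7.213 × 10^-4 mol
[Cr2O7^2-] = 7.213 × 10^-4 / 0.01983 = 0.03638 mol/L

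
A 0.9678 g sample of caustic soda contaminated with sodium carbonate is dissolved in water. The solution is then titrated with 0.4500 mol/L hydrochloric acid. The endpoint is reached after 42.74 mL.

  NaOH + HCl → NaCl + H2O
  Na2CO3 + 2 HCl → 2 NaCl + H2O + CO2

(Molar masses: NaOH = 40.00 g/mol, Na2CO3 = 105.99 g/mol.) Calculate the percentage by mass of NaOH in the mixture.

n(HCl) = 0.04274 × 0.4500 = 0.01923 mol
Let x = n(NaOH), y = n(Na2CO3).
Titrant: 1x + 2y = 0.01923;  mass: 40.00x + 105.99y = 0.9678
Solving, x = 3.959 × 10^-3 mol, y = 7.637 × 10^-3 mol
mass of NaOH = 3.959 × 10^-3 × 40.00 = 0.1584 g
% NaOH = 0.1584 / 0.9678 × 100 = 16.36 %

16.36 %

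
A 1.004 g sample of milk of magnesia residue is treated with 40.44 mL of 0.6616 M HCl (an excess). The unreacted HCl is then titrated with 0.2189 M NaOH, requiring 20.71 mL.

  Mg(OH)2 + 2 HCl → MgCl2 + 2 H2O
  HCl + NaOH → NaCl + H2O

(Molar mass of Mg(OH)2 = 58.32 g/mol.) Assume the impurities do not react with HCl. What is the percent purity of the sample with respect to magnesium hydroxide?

n(HCl) added = 0.04044 × 0.6616 = 0.02676 mol
n(NaOH) used in back-titration = 0.02071 × 0.2189 = 4.533 × 10^-3 mol
n(HCl) left over = 4.533 × 10^-3 mol (1:1 ratio)
n(HCl) consumed by analyte = 0.02676 − 4.533 × 10^-3 = 0.02222 mol
From the 1:2 ratio, n(Mg(OH)2) = 1/2 × 0.02222 = 0.01111 mol
mass of Mg(OH)2 = 0.01111 × 58.32 = 0.6480 g
% Mg(OH)2 = 0.6480 / 1.004 × 100 = 64.54 %

64.54 %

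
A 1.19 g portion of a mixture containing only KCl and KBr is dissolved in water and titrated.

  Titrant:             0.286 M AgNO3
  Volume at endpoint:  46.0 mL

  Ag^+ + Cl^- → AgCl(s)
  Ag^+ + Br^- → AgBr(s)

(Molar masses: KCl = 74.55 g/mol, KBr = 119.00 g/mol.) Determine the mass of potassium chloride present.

0.630 g

n(AgNO3) = 0.0460 × 0.286 = 0.0132 mol
Let x = n(KCl), y = n(KBr).
Titrant: 1x + 1y = 0.0132;  mass: 74.55x + 119.00y = 1.19
Solving, x = 8.45 × 10^-3 mol, y = 4.71 × 10^-3 mol
mass of KCl = 8.45 × 10^-3 × 74.55 = 0.630 g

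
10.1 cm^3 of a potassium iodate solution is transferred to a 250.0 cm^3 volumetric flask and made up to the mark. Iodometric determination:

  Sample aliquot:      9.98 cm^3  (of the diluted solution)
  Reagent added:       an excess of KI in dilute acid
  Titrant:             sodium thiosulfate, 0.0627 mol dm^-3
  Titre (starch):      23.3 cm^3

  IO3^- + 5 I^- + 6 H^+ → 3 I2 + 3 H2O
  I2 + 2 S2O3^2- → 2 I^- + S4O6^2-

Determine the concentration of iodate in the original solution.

0.604 mol/L

n(S2O3^2-) = 0.0233 × 0.0627 = 1.46 × 10^-3 mol
n(I2) = n(S2O3^2-)/2 = 7.30 × 10^-4 mol
From the 1:3 ratio, n(IO3^-) in the aliquot = 1/3 × 7.30 × 10^-4 = 2.43 × 10^-4 mol
[IO3^-]_dilute = 2.43 × 10^-4 / 0.00998 = 0.0244 mol/L
[IO3^-]_original = 0.0244 × 250.0/10.1 = 0.604 mol/L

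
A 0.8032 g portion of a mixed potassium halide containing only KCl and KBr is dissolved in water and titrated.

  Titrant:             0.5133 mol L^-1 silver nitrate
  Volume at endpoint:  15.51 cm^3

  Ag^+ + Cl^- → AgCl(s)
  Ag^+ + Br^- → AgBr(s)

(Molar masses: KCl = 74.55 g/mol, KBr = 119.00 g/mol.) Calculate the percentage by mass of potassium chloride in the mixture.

n(AgNO3) = 0.01551 × 0.5133 = 7.961 × 10^-3 mol
Let x = n(KCl), y = n(KBr).
Titrant: 1x + 1y = 7.961 × 10^-3;  mass: 74.55x + 119.00y = 0.8032
Solving, x = 3.244 × 10^-3 mol, y = 4.717 × 10^-3 mol
mass of KCl = 3.244 × 10^-3 × 74.55 = 0.2418 g
% KCl = 0.2418 / 0.8032 × 100 = 30.11 %

30.11 %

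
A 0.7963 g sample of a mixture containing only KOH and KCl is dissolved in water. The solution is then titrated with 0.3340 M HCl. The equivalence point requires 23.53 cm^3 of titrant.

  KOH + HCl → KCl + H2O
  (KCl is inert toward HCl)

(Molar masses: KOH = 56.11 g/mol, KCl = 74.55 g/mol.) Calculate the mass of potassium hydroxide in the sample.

n(HCl) = 0.02353 × 0.3340 = 7.859 × 10^-3 mol
Let x = n(KOH), y = n(KCl).
Titrant: 1x = 7.859 × 10^-3;  mass: 56.11x + 74.55y = 0.7963
Solving, x = 7.859 × 10^-3 mol, y = 4.766 × 10^-3 mol
mass of KOH = 7.859 × 10^-3 × 56.11 = 0.4410 g

0.4410 g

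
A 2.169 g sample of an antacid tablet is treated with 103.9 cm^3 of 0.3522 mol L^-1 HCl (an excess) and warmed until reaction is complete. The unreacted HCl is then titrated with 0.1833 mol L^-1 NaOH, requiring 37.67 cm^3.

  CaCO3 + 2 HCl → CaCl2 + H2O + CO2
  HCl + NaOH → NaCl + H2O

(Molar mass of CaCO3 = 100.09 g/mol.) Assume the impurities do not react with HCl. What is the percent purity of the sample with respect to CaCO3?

n(HCl) added = 0.1039 × 0.3522 = 0.03659 mol
n(NaOH) used in back-titration = 0.03767 × 0.1833 = 6.905 × 10^-3 mol
n(HCl) left over = 6.905 × 10^-3 mol (1:1 ratio)
n(HCl) consumed by analyte = 0.03659 − 6.905 × 10^-3 = 0.02969 mol
From the 1:2 ratio, n(CaCO3) = 1/2 × 0.02969 = 0.01484 mol
mass of CaCO3 = 0.01484 × 100.09 = 1.486 g
% CaCO3 = 1.486 / 2.169 × 100 = 68.50 %

68.50 %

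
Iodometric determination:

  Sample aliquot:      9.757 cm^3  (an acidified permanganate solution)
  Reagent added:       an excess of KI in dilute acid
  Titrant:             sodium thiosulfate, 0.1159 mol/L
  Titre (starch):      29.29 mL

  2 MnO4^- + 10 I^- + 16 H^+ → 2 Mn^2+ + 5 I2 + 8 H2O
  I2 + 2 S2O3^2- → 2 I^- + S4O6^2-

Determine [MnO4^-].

0.06959 mol/L

n(S2O3^2-) = 0.02929 × 0.1159 = 3.395 × 10^-3 mol
n(I2) = n(S2O3^2-)/2 = 1.697 × 10^-3 mol
From the 2:5 ratio, n(MnO4^-) in the aliquot = 2/5 × 1.697 × 10^-3 = 6.789 × 10^-4 mol
[MnO4^-] = 6.789 × 10^-4 / 0.009757 = 0.06959 mol/L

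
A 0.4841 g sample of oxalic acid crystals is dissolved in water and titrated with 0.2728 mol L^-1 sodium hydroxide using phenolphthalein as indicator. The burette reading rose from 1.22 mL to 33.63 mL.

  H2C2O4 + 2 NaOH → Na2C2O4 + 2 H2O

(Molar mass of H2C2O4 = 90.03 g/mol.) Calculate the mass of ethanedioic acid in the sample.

0.3980 g

n(NaOH) = 0.03241 L × 0.2728 mol/L = 8.841 × 10^-3 mol
From the 1:2 ratio, n(H2C2O4) = 1/2 × 8.841 × 10^-3 = 4.421 × 10^-3 mol
mass of H2C2O4 = 4.421 × 10^-3 × 90.03 g/mol = 0.3980 g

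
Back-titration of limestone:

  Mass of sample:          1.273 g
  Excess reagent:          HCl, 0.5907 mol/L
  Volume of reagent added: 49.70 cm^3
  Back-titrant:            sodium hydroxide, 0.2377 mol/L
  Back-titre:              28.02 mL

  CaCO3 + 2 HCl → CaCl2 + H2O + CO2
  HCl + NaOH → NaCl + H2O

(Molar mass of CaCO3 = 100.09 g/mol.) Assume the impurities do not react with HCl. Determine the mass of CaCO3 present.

1.136 g

n(HCl) added = 0.04970 × 0.5907 = 0.02936 mol
n(NaOH) used in back-titration = 0.02802 × 0.2377 = 6.660 × 10^-3 mol
n(HCl) left over = 6.660 × 10^-3 mol (1:1 ratio)
n(HCl) consumed by analyte = 0.02936 − 6.660 × 10^-3 = 0.02270 mol
From the 1:2 ratio, n(CaCO3) = 1/2 × 0.02270 = 0.01135 mol
mass of CaCO3 = 0.01135 × 100.09 = 1.136 g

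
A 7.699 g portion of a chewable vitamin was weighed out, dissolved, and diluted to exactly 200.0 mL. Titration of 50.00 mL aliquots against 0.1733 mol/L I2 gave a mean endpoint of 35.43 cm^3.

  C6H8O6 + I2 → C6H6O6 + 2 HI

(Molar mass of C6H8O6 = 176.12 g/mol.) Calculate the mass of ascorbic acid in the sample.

4.326 g

n(I2) per titration = 0.03543 × 0.1733 = 6.140 × 10^-3 mol
n(C6H8O6) in each aliquot = 6.140 × 10^-3 mol (1:1 ratio)
n(C6H8O6) in the whole flask = 6.140 × 10^-3 × 200.0/50.00 = 0.02456 mol
mass of C6H8O6 = 0.02456 × 176.12 = 4.326 g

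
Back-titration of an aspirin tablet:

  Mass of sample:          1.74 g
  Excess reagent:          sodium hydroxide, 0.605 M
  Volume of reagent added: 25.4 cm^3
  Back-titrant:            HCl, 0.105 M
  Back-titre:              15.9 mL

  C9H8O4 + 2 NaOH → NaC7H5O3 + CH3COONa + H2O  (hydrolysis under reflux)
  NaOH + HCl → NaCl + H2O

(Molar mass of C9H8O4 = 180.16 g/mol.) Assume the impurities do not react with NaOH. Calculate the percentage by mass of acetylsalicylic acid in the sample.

70.9 %

n(NaOH) added = 0.0254 × 0.605 = 0.0154 mol
n(HCl) used in back-titration = 0.0159 × 0.105 = 1.67 × 10^-3 mol
n(NaOH) left over = 1.67 × 10^-3 mol (1:1 ratio)
n(NaOH) consumed by analyte = 0.0154 − 1.67 × 10^-3 = 0.0137 mol
From the 1:2 ratio, n(C9H8O4) = 1/2 × 0.0137 = 6.85 × 10^-3 mol
mass of C9H8O4 = 6.85 × 10^-3 × 180.16 = 1.23 g
% C9H8O4 = 1.23 / 1.74 × 100 = 70.9 %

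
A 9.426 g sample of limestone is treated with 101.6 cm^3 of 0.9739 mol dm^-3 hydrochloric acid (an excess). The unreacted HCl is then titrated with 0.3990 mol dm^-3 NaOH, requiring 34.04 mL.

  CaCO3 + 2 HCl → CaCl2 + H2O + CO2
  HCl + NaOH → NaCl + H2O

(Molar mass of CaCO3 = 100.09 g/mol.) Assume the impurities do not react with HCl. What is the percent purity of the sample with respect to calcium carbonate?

n(HCl) added = 0.1016 × 0.9739 = 0.09895 mol
n(NaOH) used in back-titration = 0.03404 × 0.3990 = 0.01358 mol
n(HCl) left over = 0.01358 mol (1:1 ratio)
n(HCl) consumed by analyte = 0.09895 − 0.01358 = 0.08537 mol
From the 1:2 ratio, n(CaCO3) = 1/2 × 0.08537 = 0.04268 mol
mass of CaCO3 = 0.04268 × 100.09 = 4.272 g
% CaCO3 = 4.272 / 9.426 × 100 = 45.32 %

45.32 %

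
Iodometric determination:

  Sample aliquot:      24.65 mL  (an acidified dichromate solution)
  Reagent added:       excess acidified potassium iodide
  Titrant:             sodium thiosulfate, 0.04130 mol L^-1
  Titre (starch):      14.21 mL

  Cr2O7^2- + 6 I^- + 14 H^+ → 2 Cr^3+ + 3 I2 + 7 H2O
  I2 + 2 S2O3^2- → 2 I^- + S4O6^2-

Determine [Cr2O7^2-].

n(S2O3^2-) = 0.01421 × 0.04130 = 5.869 × 10^-4 mol
n(I2) = n(S2O3^2-)/2 = 2.934 × 10^-4 mol
From the 1:3 ratio, n(Cr2O7^2-) in the aliquot = 1/3 × 2.934 × 10^-4 = 9.781 × 10^-5 mol
[Cr2O7^2-] = 9.781 × 10^-5 / 0.02465 = 0.003968 mol/L

0.003968 mol/L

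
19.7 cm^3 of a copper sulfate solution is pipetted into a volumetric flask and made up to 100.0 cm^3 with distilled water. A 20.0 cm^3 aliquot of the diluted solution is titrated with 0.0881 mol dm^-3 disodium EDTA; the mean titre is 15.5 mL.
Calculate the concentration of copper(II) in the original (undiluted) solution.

Cu^2+ + EDTA^4- → [Cu(EDTA)]^2-
n(EDTA) = 0.0155 × 0.0881 = 1.37 × 10^-3 mol
n(Cu2+) in the aliquot = 1.37 × 10^-3 mol (1:1 ratio)
[Cu2+]_dilute = 1.37 × 10^-3 / 0.0200 = 0.0683 mol/L
Dilution factor = 100.0 / 19.7 = 5.076
[Cu2+]_stock = 0.0683 × 5.076 = 0.347 mol/L

0.347 mol/L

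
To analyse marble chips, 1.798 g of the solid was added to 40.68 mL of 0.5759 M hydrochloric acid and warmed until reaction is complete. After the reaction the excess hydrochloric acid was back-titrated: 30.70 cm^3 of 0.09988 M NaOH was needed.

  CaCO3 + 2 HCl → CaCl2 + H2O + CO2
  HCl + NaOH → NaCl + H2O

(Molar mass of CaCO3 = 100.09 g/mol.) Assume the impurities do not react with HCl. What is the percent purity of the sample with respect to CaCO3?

n(HCl) added = 0.04068 × 0.5759 = 0.02343 mol
n(NaOH) used in back-titration = 0.03070 × 0.09988 = 3.066 × 10^-3 mol
n(HCl) left over = 3.066 × 10^-3 mol (1:1 ratio)
n(HCl) consumed by analyte = 0.02343 − 3.066 × 10^-3 = 0.02036 mol
From the 1:2 ratio, n(CaCO3) = 1/2 × 0.02036 = 0.01018 mol
mass of CaCO3 = 0.01018 × 100.09 = 1.019 g
% CaCO3 = 1.019 / 1.798 × 100 = 56.67 %

56.67 %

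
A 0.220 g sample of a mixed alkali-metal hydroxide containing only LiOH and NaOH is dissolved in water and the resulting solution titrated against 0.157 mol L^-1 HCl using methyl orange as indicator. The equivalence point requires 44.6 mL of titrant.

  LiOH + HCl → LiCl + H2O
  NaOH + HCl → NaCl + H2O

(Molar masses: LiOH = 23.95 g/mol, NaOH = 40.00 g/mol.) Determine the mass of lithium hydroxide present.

n(HCl) = 0.0446 × 0.157 = 7.00 × 10^-3 mol
Let x = n(LiOH), y = n(NaOH).
Titrant: 1x + 1y = 7.00 × 10^-3;  mass: 23.95x + 40.00y = 0.220
Solving, x = 3.74 × 10^-3 mol, y = 3.26 × 10^-3 mol
mass of LiOH = 3.74 × 10^-3 × 23.95 = 0.0897 g

0.0897 g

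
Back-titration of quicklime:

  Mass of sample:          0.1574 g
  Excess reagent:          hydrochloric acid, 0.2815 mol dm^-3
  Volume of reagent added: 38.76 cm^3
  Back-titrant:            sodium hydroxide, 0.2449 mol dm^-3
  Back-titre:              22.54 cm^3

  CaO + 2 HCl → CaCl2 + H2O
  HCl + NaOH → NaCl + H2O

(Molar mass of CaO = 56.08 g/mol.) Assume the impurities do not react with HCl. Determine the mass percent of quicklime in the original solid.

96.04 %

n(HCl) added = 0.03876 × 0.2815 = 0.01091 mol
n(NaOH) used in back-titration = 0.02254 × 0.2449 = 5.520 × 10^-3 mol
n(HCl) left over = 5.520 × 10^-3 mol (1:1 ratio)
n(HCl) consumed by analyte = 0.01091 − 5.520 × 10^-3 = 5.391 × 10^-3 mol
From the 1:2 ratio, n(CaO) = 1/2 × 5.391 × 10^-3 = 2.695 × 10^-3 mol
mass of CaO = 2.695 × 10^-3 × 56.08 = 0.1512 g
% CaO = 0.1512 / 0.1574 × 100 = 96.04 %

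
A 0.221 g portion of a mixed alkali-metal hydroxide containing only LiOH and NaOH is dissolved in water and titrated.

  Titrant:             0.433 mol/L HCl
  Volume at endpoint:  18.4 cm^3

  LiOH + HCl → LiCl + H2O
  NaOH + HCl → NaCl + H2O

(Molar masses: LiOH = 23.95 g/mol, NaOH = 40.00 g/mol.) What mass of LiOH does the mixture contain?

n(HCl) = 0.0184 × 0.433 = 7.97 × 10^-3 mol
Let x = n(LiOH), y = n(NaOH).
Titrant: 1x + 1y = 7.97 × 10^-3;  mass: 23.95x + 40.00y = 0.221
Solving, x = 6.09 × 10^-3 mol, y = 1.88 × 10^-3 mol
mass of LiOH = 6.09 × 10^-3 × 23.95 = 0.146 g

0.146 g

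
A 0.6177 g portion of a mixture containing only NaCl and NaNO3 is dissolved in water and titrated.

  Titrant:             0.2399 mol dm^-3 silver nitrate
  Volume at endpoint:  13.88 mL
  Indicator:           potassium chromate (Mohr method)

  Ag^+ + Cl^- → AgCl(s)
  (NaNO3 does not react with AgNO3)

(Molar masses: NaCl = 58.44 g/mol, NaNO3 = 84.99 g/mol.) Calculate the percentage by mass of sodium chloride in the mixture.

31.50 %

n(AgNO3) = 0.01388 × 0.2399 = 3.330 × 10^-3 mol
Let x = n(NaCl), y = n(NaNO3).
Titrant: 1x = 3.330 × 10^-3;  mass: 58.44x + 84.99y = 0.6177
Solving, x = 3.330 × 10^-3 mol, y = 4.978 × 10^-3 mol
mass of NaCl = 3.330 × 10^-3 × 58.44 = 0.1946 g
% NaCl = 0.1946 / 0.6177 × 100 = 31.50 %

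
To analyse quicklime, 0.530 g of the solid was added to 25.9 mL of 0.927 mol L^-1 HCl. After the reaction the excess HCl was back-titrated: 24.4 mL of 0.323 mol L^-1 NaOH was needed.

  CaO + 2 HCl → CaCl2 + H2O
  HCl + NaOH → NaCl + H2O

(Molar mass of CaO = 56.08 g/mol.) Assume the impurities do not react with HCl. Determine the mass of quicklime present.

0.452 g

n(HCl) added = 0.0259 × 0.927 = 0.0240 mol
n(NaOH) used in back-titration = 0.0244 × 0.323 = 7.88 × 10^-3 mol
n(HCl) left over = 7.88 × 10^-3 mol (1:1 ratio)
n(HCl) consumed by analyte = 0.0240 − 7.88 × 10^-3 = 0.0161 mol
From the 1:2 ratio, n(CaO) = 1/2 × 0.0161 = 8.06 × 10^-3 mol
mass of CaO = 8.06 × 10^-3 × 56.08 = 0.452 g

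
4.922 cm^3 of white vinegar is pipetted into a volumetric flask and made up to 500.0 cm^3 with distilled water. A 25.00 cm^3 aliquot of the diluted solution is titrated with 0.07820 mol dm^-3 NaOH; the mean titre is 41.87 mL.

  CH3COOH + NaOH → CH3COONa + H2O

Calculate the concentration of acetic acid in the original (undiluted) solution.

n(NaOH) = 0.04187 × 0.07820 = 3.274 × 10^-3 mol
n(CH3COOH) in the aliquot = 3.274 × 10^-3 mol (1:1 ratio)
[CH3COOH]_dilute = 3.274 × 10^-3 / 0.02500 = 0.1310 mol/L
Dilution factor = 500.0 / 4.922 = 101.6
[CH3COOH]_stock = 0.1310 × 101.6 = 13.30 mol/L

13.30 mol/L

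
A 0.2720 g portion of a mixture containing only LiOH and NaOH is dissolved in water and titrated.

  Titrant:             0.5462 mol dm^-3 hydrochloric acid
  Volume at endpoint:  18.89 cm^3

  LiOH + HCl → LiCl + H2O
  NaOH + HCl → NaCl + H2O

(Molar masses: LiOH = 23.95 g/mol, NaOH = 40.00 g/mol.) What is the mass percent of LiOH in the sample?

77.19 %

n(HCl) = 0.01889 × 0.5462 = 0.01032 mol
Let x = n(LiOH), y = n(NaOH).
Titrant: 1x + 1y = 0.01032;  mass: 23.95x + 40.00y = 0.2720
Solving, x = 8.767 × 10^-3 mol, y = 1.551 × 10^-3 mol
mass of LiOH = 8.767 × 10^-3 × 23.95 = 0.2100 g
% LiOH = 0.2100 / 0.2720 × 100 = 77.19 %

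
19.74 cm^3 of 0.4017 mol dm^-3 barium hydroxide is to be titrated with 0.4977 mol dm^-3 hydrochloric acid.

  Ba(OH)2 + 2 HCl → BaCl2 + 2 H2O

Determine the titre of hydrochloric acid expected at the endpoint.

31.86 mL

n(Ba(OH)2) = 0.01974 L × 0.4017 mol/L = 7.930 × 10^-3 mol
From the 2:1 stoichiometry, n(HCl) = 2/1 × 7.930 × 10^-3 = 0.01586 mol
V(HCl) = 0.01586 mol / 0.4977 mol/L = 0.03186 L = 31.86 mL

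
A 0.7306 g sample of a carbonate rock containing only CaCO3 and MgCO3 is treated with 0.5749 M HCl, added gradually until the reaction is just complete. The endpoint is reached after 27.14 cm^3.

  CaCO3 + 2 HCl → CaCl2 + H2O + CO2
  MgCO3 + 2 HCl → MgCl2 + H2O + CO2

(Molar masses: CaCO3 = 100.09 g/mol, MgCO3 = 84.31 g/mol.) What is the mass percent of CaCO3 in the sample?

63.26 %

n(HCl) = 0.02714 × 0.5749 = 0.01560 mol
Let x = n(CaCO3), y = n(MgCO3).
Titrant: 2x + 2y = 0.01560;  mass: 100.09x + 84.31y = 0.7306
Solving, x = 4.618 × 10^-3 mol, y = 3.184 × 10^-3 mol
mass of CaCO3 = 4.618 × 10^-3 × 100.09 = 0.4622 g
% CaCO3 = 0.4622 / 0.7306 × 100 = 63.26 %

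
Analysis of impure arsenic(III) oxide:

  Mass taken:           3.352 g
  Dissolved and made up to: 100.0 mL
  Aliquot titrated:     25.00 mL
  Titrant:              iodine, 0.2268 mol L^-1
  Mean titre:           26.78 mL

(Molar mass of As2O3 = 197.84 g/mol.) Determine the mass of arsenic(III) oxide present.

2.403 g

As2O3 + 2 I2 + 2 H2O → As2O5 + 4 HI
n(I2) per titration = 0.02678 × 0.2268 = 6.074 × 10^-3 mol
From the 1:2 ratio, n(As2O3) in each aliquot = 1/2 × 6.074 × 10^-3 = 3.037 × 10^-3 mol
n(As2O3) in the whole flask = 3.037 × 10^-3 × 100.0/25.00 = 0.01215 mol
mass of As2O3 = 0.01215 × 197.84 = 2.403 g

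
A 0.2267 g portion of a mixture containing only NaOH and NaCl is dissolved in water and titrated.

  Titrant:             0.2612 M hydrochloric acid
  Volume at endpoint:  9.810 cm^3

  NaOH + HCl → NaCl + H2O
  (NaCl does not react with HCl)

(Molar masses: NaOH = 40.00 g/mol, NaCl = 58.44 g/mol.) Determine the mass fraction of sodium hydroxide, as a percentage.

n(HCl) = 0.009810 × 0.2612 = 2.562 × 10^-3 mol
Let x = n(NaOH), y = n(NaCl).
Titrant: 1x = 2.562 × 10^-3;  mass: 40.00x + 58.44y = 0.2267
Solving, x = 2.562 × 10^-3 mol, y = 2.125 × 10^-3 mol
mass of NaOH = 2.562 × 10^-3 × 40.00 = 0.1025 g
% NaOH = 0.1025 / 0.2267 × 100 = 45.21 %

45.21 %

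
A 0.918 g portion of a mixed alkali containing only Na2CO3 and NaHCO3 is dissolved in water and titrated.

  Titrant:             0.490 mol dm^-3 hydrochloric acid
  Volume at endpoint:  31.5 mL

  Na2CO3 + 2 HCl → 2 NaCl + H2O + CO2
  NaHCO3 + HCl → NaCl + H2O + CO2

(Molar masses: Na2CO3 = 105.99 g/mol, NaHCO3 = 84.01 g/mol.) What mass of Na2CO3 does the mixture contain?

0.647 g

n(HCl) = 0.0315 × 0.490 = 0.0154 mol
Let x = n(Na2CO3), y = n(NaHCO3).
Titrant: 2x + 1y = 0.0154;  mass: 105.99x + 84.01y = 0.918
Solving, x = 6.11 × 10^-3 mol, y = 3.22 × 10^-3 mol
mass of Na2CO3 = 6.11 × 10^-3 × 105.99 = 0.647 g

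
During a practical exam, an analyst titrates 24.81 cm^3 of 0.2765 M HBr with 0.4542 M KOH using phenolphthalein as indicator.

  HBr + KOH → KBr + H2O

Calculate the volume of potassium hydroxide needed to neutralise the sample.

n(HBr) = 0.02481 L × 0.2765 mol/L = 6.860 × 10^-3 mol
n(KOH) = 6.860 × 10^-3 mol (1:1 stoichiometry)
V(KOH) = 6.860 × 10^-3 mol / 0.4542 mol/L = 0.01510 L = 15.10 mL

15.10 mL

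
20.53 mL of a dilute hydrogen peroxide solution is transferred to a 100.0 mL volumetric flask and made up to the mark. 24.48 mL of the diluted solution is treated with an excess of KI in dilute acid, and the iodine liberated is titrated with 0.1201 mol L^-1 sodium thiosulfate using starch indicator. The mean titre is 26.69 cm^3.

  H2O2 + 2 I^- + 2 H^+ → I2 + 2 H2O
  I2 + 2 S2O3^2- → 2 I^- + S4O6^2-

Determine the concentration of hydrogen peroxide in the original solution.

0.3189 mol/L

n(S2O3^2-) = 0.02669 × 0.1201 = 3.205 × 10^-3 mol
n(I2) = n(S2O3^2-)/2 = 1.603 × 10^-3 mol
n(H2O2) in the aliquot = 1.603 × 10^-3 mol (1:1 ratio)
[H2O2]_dilute = 1.603 × 10^-3 / 0.02448 = 0.06547 mol/L
[H2O2]_original = 0.06547 × 100.0/20.53 = 0.3189 mol/L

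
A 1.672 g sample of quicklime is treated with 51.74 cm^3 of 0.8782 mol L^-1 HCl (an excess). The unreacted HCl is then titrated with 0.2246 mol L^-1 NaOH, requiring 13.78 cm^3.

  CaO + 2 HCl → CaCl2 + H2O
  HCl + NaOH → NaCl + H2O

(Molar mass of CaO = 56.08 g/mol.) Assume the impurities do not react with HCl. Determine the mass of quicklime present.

1.187 g

n(HCl) added = 0.05174 × 0.8782 = 0.04544 mol
n(NaOH) used in back-titration = 0.01378 × 0.2246 = 3.095 × 10^-3 mol
n(HCl) left over = 3.095 × 10^-3 mol (1:1 ratio)
n(HCl) consumed by analyte = 0.04544 − 3.095 × 10^-3 = 0.04234 mol
From the 1:2 ratio, n(CaO) = 1/2 × 0.04234 = 0.02117 mol
mass of CaO = 0.02117 × 56.08 = 1.187 g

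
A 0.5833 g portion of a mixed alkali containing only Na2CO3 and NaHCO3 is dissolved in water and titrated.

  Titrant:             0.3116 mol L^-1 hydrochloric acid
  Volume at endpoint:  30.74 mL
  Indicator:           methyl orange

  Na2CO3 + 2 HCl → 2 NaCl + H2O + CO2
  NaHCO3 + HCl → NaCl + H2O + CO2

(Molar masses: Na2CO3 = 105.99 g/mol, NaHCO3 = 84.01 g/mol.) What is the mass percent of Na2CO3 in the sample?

n(HCl) = 0.03074 × 0.3116 = 9.579 × 10^-3 mol
Let x = n(Na2CO3), y = n(NaHCO3).
Titrant: 2x + 1y = 9.579 × 10^-3;  mass: 105.99x + 84.01y = 0.5833
Solving, x = 3.569 × 10^-3 mol, y = 2.440 × 10^-3 mol
mass of Na2CO3 = 3.569 × 10^-3 × 105.99 = 0.3783 g
% Na2CO3 = 0.3783 / 0.5833 × 100 = 64.85 %

64.85 %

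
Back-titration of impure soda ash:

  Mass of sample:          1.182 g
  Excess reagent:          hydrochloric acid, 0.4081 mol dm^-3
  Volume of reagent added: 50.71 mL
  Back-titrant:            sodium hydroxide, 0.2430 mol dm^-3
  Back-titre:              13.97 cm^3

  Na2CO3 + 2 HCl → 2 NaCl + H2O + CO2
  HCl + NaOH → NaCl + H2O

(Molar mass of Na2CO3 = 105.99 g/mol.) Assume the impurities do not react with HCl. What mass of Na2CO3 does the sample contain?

0.9168 g

n(HCl) added = 0.05071 × 0.4081 = 0.02069 mol
n(NaOH) used in back-titration = 0.01397 × 0.2430 = 3.395 × 10^-3 mol
n(HCl) left over = 3.395 × 10^-3 mol (1:1 ratio)
n(HCl) consumed by analyte = 0.02069 − 3.395 × 10^-3 = 0.01730 mol
From the 1:2 ratio, n(Na2CO3) = 1/2 × 0.01730 = 8.650 × 10^-3 mol
mass of Na2CO3 = 8.650 × 10^-3 × 105.99 = 0.9168 g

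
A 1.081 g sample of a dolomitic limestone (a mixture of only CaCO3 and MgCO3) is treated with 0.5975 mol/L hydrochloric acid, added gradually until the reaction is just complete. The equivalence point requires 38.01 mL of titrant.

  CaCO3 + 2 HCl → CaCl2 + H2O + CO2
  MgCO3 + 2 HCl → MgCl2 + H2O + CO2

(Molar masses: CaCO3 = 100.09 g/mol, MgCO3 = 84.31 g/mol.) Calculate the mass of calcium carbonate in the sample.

n(HCl) = 0.03801 × 0.5975 = 0.02271 mol
Let x = n(CaCO3), y = n(MgCO3).
Titrant: 2x + 2y = 0.02271;  mass: 100.09x + 84.31y = 1.081
Solving, x = 7.834 × 10^-3 mol, y = 3.522 × 10^-3 mol
mass of CaCO3 = 7.834 × 10^-3 × 100.09 = 0.7841 g

0.7841 g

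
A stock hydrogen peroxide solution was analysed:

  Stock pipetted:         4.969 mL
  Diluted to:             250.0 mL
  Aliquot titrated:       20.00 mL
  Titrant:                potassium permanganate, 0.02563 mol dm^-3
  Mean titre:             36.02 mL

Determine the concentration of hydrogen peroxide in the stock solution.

2 MnO4^- + 5 H2O2 + 6 H^+ → 2 Mn^2+ + 5 O2 + 8 H2O
n(KMnO4) = 0.03602 × 0.02563 = 9.232 × 10^-4 mol
From the 5:2 ratio, n(H2O2) in the aliquot = 5/2 × 9.232 × 10^-4 = 2.308 × 10^-3 mol
[H2O2]_dilute = 2.308 × 10^-3 / 0.02000 = 0.1154 mol/L
Dilution factor = 250.0 / 4.969 = 50.31
[H2O2]_stock = 0.1154 × 50.31 = 5.806 mol/L

5.806 mol/L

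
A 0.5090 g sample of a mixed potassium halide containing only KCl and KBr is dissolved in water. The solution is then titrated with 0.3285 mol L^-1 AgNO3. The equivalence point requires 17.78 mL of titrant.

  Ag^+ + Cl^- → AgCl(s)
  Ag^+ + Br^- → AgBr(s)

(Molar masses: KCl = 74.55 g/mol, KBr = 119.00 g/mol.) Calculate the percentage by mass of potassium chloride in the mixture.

61.30 %

n(AgNO3) = 0.01778 × 0.3285 = 5.841 × 10^-3 mol
Let x = n(KCl), y = n(KBr).
Titrant: 1x + 1y = 5.841 × 10^-3;  mass: 74.55x + 119.00y = 0.5090
Solving, x = 4.186 × 10^-3 mol, y = 1.655 × 10^-3 mol
mass of KCl = 4.186 × 10^-3 × 74.55 = 0.3120 g
% KCl = 0.3120 / 0.5090 × 100 = 61.30 %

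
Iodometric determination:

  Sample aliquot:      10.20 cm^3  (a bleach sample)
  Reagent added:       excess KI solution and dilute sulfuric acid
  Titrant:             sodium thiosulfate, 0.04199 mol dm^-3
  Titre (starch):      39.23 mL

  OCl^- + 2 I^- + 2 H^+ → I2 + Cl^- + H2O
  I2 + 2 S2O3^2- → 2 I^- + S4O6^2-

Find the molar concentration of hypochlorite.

n(S2O3^2-) = 0.03923 × 0.04199 = 1.647 × 10^-3 mol
n(I2) = n(S2O3^2-)/2 = 8.236 × 10^-4 mol
n(OCl^-) in the aliquot = 8.236 × 10^-4 mol (1:1 ratio)
[OCl^-] = 8.236 × 10^-4 / 0.01020 = 0.08075 mol/L

0.08075 mol/L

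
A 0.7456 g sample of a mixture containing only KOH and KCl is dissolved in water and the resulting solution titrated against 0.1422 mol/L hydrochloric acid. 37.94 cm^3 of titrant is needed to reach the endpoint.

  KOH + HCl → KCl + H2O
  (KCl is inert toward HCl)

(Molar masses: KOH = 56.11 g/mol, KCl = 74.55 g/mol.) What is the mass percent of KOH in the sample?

40.60 %

n(HCl) = 0.03794 × 0.1422 = 5.395 × 10^-3 mol
Let x = n(KOH), y = n(KCl).
Titrant: 1x = 5.395 × 10^-3;  mass: 56.11x + 74.55y = 0.7456
Solving, x = 5.395 × 10^-3 mol, y = 5.941 × 10^-3 mol
mass of KOH = 5.395 × 10^-3 × 56.11 = 0.3027 g
% KOH = 0.3027 / 0.7456 × 100 = 40.60 %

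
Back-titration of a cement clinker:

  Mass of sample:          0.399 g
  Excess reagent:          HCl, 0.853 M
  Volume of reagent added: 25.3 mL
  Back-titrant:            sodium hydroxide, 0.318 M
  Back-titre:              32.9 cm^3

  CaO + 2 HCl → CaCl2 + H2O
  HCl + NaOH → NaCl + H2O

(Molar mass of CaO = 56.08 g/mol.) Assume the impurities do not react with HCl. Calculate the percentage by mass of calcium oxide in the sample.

n(HCl) added = 0.0253 × 0.853 = 0.0216 mol
n(NaOH) used in back-titration = 0.0329 × 0.318 = 0.0105 mol
n(HCl) left over = 0.0105 mol (1:1 ratio)
n(HCl) consumed by analyte = 0.0216 − 0.0105 = 0.0111 mol
From the 1:2 ratio, n(CaO) = 1/2 × 0.0111 = 5.56 × 10^-3 mol
mass of CaO = 5.56 × 10^-3 × 56.08 = 0.312 g
% CaO = 0.312 / 0.399 × 100 = 78.1 %

78.1 %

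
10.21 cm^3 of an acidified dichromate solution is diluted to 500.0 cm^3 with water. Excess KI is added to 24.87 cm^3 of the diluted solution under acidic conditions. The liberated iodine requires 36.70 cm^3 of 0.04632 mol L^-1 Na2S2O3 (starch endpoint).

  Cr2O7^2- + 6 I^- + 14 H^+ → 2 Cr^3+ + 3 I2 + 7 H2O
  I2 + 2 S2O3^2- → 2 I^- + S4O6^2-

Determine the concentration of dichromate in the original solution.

n(S2O3^2-) = 0.03670 × 0.04632 = 1.700 × 10^-3 mol
n(I2) = n(S2O3^2-)/2 = 8.500 × 10^-4 mol
From the 1:3 ratio, n(Cr2O7^2-) in the aliquot = 1/3 × 8.500 × 10^-4 = 2.833 × 10^-4 mol
[Cr2O7^2-]_dilute = 2.833 × 10^-4 / 0.02487 = 0.01139 mol/L
[Cr2O7^2-]_original = 0.01139 × 500.0/10.21 = 0.5579 mol/L

0.5579 mol/L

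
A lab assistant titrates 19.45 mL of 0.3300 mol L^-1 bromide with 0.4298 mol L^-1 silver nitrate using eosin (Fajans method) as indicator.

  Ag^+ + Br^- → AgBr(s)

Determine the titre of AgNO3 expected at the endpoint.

n(Br-) = 0.01945 L × 0.3300 mol/L = 6.418 × 10^-3 mol
n(AgNO3) = 6.418 × 10^-3 mol (1:1 stoichiometry)
V(AgNO3) = 6.418 × 10^-3 mol / 0.4298 mol/L = 0.01493 L = 14.93 mL

14.93 mL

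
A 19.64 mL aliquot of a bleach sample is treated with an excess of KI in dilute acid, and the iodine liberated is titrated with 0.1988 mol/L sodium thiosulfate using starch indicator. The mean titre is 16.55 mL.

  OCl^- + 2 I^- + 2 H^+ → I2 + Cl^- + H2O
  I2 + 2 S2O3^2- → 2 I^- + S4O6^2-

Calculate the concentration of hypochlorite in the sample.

n(S2O3^2-) = 0.01655 × 0.1988 = 3.290 × 10^-3 mol
n(I2) = n(S2O3^2-)/2 = 1.645 × 10^-3 mol
n(OCl^-) in the aliquot = 1.645 × 10^-3 mol (1:1 ratio)
[OCl^-] = 1.645 × 10^-3 / 0.01964 = 0.08376 mol/L

0.08376 mol/L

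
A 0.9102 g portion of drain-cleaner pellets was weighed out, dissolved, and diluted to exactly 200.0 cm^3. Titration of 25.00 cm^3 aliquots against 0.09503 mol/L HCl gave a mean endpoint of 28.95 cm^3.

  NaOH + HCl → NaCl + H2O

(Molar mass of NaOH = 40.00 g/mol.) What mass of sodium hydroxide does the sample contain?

n(HCl) per titration = 0.02895 × 0.09503 = 2.751 × 10^-3 mol
n(NaOH) in each aliquot = 2.751 × 10^-3 mol (1:1 ratio)
n(NaOH) in the whole flask = 2.751 × 10^-3 × 200.0/25.00 = 0.02201 mol
mass of NaOH = 0.02201 × 40.00 = 0.8804 g

0.8804 g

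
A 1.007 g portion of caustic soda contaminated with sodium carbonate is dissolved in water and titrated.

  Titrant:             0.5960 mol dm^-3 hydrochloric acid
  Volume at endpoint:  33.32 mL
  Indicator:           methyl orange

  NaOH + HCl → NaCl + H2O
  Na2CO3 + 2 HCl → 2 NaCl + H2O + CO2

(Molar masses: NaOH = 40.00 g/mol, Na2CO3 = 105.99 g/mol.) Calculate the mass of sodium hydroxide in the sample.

n(HCl) = 0.03332 × 0.5960 = 0.01986 mol
Let x = n(NaOH), y = n(Na2CO3).
Titrant: 1x + 2y = 0.01986;  mass: 40.00x + 105.99y = 1.007
Solving, x = 3.495 × 10^-3 mol, y = 8.182 × 10^-3 mol
mass of NaOH = 3.495 × 10^-3 × 40.00 = 0.1398 g

0.1398 g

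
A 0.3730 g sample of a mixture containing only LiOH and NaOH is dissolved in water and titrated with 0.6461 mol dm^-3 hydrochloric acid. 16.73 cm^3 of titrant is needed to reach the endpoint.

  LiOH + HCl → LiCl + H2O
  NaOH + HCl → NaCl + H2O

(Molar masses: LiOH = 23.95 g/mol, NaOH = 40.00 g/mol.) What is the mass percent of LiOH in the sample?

23.75 %

n(HCl) = 0.01673 × 0.6461 = 0.01081 mol
Let x = n(LiOH), y = n(NaOH).
Titrant: 1x + 1y = 0.01081;  mass: 23.95x + 40.00y = 0.3730
Solving, x = 3.699 × 10^-3 mol, y = 7.110 × 10^-3 mol
mass of LiOH = 3.699 × 10^-3 × 23.95 = 0.08859 g
% LiOH = 0.08859 / 0.3730 × 100 = 23.75 %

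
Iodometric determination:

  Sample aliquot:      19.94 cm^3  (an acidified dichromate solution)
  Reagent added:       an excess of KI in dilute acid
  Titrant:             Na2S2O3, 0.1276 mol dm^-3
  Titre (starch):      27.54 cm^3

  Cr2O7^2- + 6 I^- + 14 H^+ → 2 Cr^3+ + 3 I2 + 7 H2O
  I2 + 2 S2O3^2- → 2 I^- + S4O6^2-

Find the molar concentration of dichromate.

0.02937 mol/L

n(S2O3^2-) = 0.02754 × 0.1276 = 3.514 × 10^-3 mol
n(I2) = n(S2O3^2-)/2 = 1.757 × 10^-3 mol
From the 1:3 ratio, n(Cr2O7^2-) in the aliquot = 1/3 × 1.757 × 10^-3 = 5.857 × 10^-4 mol
[Cr2O7^2-] = 5.857 × 10^-4 / 0.01994 = 0.02937 mol/L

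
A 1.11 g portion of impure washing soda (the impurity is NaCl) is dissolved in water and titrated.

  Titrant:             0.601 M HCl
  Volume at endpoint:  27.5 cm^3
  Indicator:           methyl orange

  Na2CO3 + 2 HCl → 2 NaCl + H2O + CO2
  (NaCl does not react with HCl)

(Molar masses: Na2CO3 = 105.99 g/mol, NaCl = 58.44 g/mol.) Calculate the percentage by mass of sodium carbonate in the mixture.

n(HCl) = 0.0275 × 0.601 = 0.0165 mol
Let x = n(Na2CO3), y = n(NaCl).
Titrant: 2x = 0.0165;  mass: 105.99x + 58.44y = 1.11
Solving, x = 8.26 × 10^-3 mol, y = 4.01 × 10^-3 mol
mass of Na2CO3 = 8.26 × 10^-3 × 105.99 = 0.876 g
% Na2CO3 = 0.876 / 1.11 × 100 = 78.9 %

78.9 %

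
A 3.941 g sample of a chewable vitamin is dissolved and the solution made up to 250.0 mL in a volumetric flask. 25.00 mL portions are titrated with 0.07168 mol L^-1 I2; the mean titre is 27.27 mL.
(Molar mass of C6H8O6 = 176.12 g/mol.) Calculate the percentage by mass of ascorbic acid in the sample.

87.35 %

C6H8O6 + I2 → C6H6O6 + 2 HI
n(I2) per titration = 0.02727 × 0.07168 = 1.955 × 10^-3 mol
n(C6H8O6) in each aliquot = 1.955 × 10^-3 mol (1:1 ratio)
n(C6H8O6) in the whole flask = 1.955 × 10^-3 × 250.0/25.00 = 0.01955 mol
mass of C6H8O6 = 0.01955 × 176.12 = 3.443 g
% C6H8O6 = 3.443 / 3.941 × 100 = 87.35 %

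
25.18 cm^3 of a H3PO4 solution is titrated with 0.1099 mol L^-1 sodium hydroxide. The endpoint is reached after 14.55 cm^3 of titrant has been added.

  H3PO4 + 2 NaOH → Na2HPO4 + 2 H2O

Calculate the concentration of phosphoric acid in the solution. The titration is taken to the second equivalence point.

0.03175 mol/L

n(NaOH) = 0.01455 L × 0.1099 mol/L = 1.599 × 10^-3 mol
From the 1:2 mole ratio, n(H3PO4) = 1/2 × 1.599 × 10^-3 = 7.995 × 10^-4 mol
[H3PO4] = 7.995 × 10^-4 mol / 0.02518 L = 0.03175 mol/L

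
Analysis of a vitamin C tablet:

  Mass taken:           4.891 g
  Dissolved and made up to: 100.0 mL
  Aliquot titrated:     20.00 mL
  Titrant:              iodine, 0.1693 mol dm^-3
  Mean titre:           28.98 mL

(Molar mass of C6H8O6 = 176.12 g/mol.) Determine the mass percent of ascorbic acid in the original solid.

C6H8O6 + I2 → C6H6O6 + 2 HI
n(I2) per titration = 0.02898 × 0.1693 = 4.906 × 10^-3 mol
n(C6H8O6) in each aliquot = 4.906 × 10^-3 mol (1:1 ratio)
n(C6H8O6) in the whole flask = 4.906 × 10^-3 × 100.0/20.00 = 0.02453 mol
mass of C6H8O6 = 0.02453 × 176.12 = 4.321 g
% C6H8O6 = 4.321 / 4.891 × 100 = 88.34 %

88.34 %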